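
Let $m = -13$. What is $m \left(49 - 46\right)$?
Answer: $-39$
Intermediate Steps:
$m \left(49 - 46\right) = - 13 \left(49 - 46\right) = \left(-13\right) 3 = -39$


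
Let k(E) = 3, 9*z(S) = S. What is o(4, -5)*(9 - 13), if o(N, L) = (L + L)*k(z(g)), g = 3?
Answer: 120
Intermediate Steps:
z(S) = S/9
o(N, L) = 6*L (o(N, L) = (L + L)*3 = (2*L)*3 = 6*L)
o(4, -5)*(9 - 13) = (6*(-5))*(9 - 13) = -30*(-4) = 120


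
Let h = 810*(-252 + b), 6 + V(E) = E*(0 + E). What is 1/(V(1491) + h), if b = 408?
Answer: 1/2349435 ≈ 4.2563e-7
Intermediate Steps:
V(E) = -6 + E**2 (V(E) = -6 + E*(0 + E) = -6 + E*E = -6 + E**2)
h = 126360 (h = 810*(-252 + 408) = 810*156 = 126360)
1/(V(1491) + h) = 1/((-6 + 1491**2) + 126360) = 1/((-6 + 2223081) + 126360) = 1/(2223075 + 126360) = 1/2349435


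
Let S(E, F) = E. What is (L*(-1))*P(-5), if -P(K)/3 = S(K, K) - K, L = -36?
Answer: 0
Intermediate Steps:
P(K) = 0 (P(K) = -3*(K - K) = -3*0 = 0)
(L*(-1))*P(-5) = -36*(-1)*0 = 36*0 = 0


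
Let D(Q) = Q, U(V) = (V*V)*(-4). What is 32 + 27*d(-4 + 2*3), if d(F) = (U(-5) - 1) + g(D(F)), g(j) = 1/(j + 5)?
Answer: -18838/7 ≈ -2691.1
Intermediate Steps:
U(V) = -4*V² (U(V) = V²*(-4) = -4*V²)
g(j) = 1/(5 + j)
d(F) = -101 + 1/(5 + F) (d(F) = (-4*(-5)² - 1) + 1/(5 + F) = (-4*25 - 1) + 1/(5 + F) = (-100 - 1) + 1/(5 + F) = -101 + 1/(5 + F))
32 + 27*d(-4 + 2*3) = 32 + 27*((-504 - 101*(-4 + 2*3))/(5 + (-4 + 2*3))) = 32 + 27*((-504 - 101*(-4 + 6))/(5 + (-4 + 6))) = 32 + 27*((-504 - 101*2)/(5 + 2)) = 32 + 27*((-504 - 202)/7) = 32 + 27*((⅐)*(-706)) = 32 + 27*(-706/7) = 32 - 19062/7 = -18838/7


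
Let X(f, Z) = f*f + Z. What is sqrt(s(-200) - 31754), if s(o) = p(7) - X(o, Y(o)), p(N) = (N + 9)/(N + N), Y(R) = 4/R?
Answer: I*sqrt(351588902)/70 ≈ 267.87*I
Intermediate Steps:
p(N) = (9 + N)/(2*N) (p(N) = (9 + N)/((2*N)) = (9 + N)*(1/(2*N)) = (9 + N)/(2*N))
X(f, Z) = Z + f**2 (X(f, Z) = f**2 + Z = Z + f**2)
s(o) = 8/7 - o**2 - 4/o (s(o) = (1/2)*(9 + 7)/7 - (4/o + o**2) = (1/2)*(1/7)*16 - (o**2 + 4/o) = 8/7 + (-o**2 - 4/o) = 8/7 - o**2 - 4/o)
sqrt(s(-200) - 31754) = sqrt((8/7 - 1*(-200)**2 - 4/(-200)) - 31754) = sqrt((8/7 - 1*40000 - 4*(-1/200)) - 31754) = sqrt((8/7 - 40000 + 1/50) - 31754) = sqrt(-13999593/350 - 31754) = sqrt(-25113493/350) = I*sqrt(351588902)/70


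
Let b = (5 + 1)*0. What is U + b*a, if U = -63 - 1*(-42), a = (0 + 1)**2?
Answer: -21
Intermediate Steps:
a = 1 (a = 1**2 = 1)
b = 0 (b = 6*0 = 0)
U = -21 (U = -63 + 42 = -21)
U + b*a = -21 + 0*1 = -21 + 0 = -21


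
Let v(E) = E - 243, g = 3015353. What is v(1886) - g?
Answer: -3013710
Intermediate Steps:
v(E) = -243 + E
v(1886) - g = (-243 + 1886) - 1*3015353 = 1643 - 3015353 = -3013710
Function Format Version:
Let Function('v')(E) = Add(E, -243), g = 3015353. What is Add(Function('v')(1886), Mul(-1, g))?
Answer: -3013710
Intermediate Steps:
Function('v')(E) = Add(-243, E)
Add(Function('v')(1886), Mul(-1, g)) = Add(Add(-243, 1886), Mul(-1, 3015353)) = Add(1643, -3015353) = -3013710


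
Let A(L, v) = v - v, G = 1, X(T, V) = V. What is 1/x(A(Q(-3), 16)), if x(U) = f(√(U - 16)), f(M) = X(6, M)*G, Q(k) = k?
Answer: -I/4 ≈ -0.25*I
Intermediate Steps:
A(L, v) = 0
f(M) = M (f(M) = M*1 = M)
x(U) = √(-16 + U) (x(U) = √(U - 16) = √(-16 + U))
1/x(A(Q(-3), 16)) = 1/(√(-16 + 0)) = 1/(√(-16)) = 1/(4*I) = -I/4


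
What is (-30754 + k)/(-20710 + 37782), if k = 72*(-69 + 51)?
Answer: -16025/8536 ≈ -1.8773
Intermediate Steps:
k = -1296 (k = 72*(-18) = -1296)
(-30754 + k)/(-20710 + 37782) = (-30754 - 1296)/(-20710 + 37782) = -32050/17072 = -32050*1/17072 = -16025/8536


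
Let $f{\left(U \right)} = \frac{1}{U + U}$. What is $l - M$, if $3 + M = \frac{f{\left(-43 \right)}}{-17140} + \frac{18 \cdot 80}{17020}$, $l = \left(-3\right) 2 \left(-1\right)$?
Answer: $\frac{11183540629}{1254408040} \approx 8.9154$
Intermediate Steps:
$l = 6$ ($l = \left(-6\right) \left(-1\right) = 6$)
$f{\left(U \right)} = \frac{1}{2 U}$
$M = - \frac{3657092389}{1254408040}$ ($M = -3 + \left(\frac{\frac{1}{2} \frac{1}{-43}}{-17140} + \frac{18 \cdot 80}{17020}\right) = -3 + \left(\frac{1}{2} \left(- \frac{1}{43}\right) \left(- \frac{1}{17140}\right) + 1440 \cdot \frac{1}{17020}\right) = -3 + \left(\left(- \frac{1}{86}\right) \left(- \frac{1}{17140}\right) + \frac{72}{851}\right) = -3 + \left(\frac{1}{1474040} + \frac{72}{851}\right) = -3 + \frac{106131731}{1254408040} = - \frac{3657092389}{1254408040} \approx -2.9154$)
$l - M = 6 - - \frac{3657092389}{1254408040} = 6 + \frac{3657092389}{1254408040} = \frac{11183540629}{1254408040}$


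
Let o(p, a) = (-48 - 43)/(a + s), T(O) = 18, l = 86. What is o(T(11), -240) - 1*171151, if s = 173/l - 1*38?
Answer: -4062261159/23735 ≈ -1.7115e+5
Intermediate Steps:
s = -3095/86 (s = 173/86 - 1*38 = 173*(1/86) - 38 = 173/86 - 38 = -3095/86 ≈ -35.988)
o(p, a) = -91/(-3095/86 + a) (o(p, a) = (-48 - 43)/(a - 3095/86) = -91/(-3095/86 + a))
o(T(11), -240) - 1*171151 = -7826/(-3095 + 86*(-240)) - 1*171151 = -7826/(-3095 - 20640) - 171151 = -7826/(-23735) - 171151 = -7826*(-1/23735) - 171151 = 7826/23735 - 171151 = -4062261159/23735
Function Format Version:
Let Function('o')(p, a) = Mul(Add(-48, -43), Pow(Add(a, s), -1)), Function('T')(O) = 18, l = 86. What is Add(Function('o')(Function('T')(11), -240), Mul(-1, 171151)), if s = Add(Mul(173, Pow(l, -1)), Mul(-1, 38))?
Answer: Rational(-4062261159, 23735) ≈ -1.7115e+5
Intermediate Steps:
s = Rational(-3095, 86) (s = Add(Mul(173, Pow(86, -1)), Mul(-1, 38)) = Add(Mul(173, Rational(1, 86)), -38) = Add(Rational(173, 86), -38) = Rational(-3095, 86) ≈ -35.988)
Function('o')(p, a) = Mul(-91, Pow(Add(Rational(-3095, 86), a), -1)) (Function('o')(p, a) = Mul(Add(-48, -43), Pow(Add(a, Rational(-3095, 86)), -1)) = Mul(-91, Pow(Add(Rational(-3095, 86), a), -1)))
Add(Function('o')(Function('T')(11), -240), Mul(-1, 171151)) = Add(Mul(-7826, Pow(Add(-3095, Mul(86, -240)), -1)), Mul(-1, 171151)) = Add(Mul(-7826, Pow(Add(-3095, -20640), -1)), -171151) = Add(Mul(-7826, Pow(-23735, -1)), -171151) = Add(Mul(-7826, Rational(-1, 23735)), -171151) = Add(Rational(7826, 23735), -171151) = Rational(-4062261159, 23735)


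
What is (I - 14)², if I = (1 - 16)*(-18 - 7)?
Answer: 130321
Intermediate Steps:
I = 375 (I = -15*(-25) = 375)
(I - 14)² = (375 - 14)² = 361² = 130321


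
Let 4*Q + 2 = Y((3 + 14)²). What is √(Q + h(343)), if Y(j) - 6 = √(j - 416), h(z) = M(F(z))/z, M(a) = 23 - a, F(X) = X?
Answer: √(644 + 2401*I*√127)/98 ≈ 1.2011 + 1.1728*I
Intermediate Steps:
h(z) = (23 - z)/z
Y(j) = 6 + √(-416 + j) (Y(j) = 6 + √(j - 416) = 6 + √(-416 + j))
Q = 1 + I*√127/4 (Q = -½ + (6 + √(-416 + (3 + 14)²))/4 = -½ + (6 + √(-416 + 17²))/4 = -½ + (6 + √(-416 + 289))/4 = -½ + (6 + √(-127))/4 = -½ + (6 + I*√127)/4 = -½ + (3/2 + I*√127/4) = 1 + I*√127/4 ≈ 1.0 + 2.8174*I)
√(Q + h(343)) = √((1 + I*√127/4) + (23 - 1*343)/343) = √((1 + I*√127/4) + (23 - 343)/343) = √((1 + I*√127/4) + (1/343)*(-320)) = √((1 + I*√127/4) - 320/343) = √(23/343 + I*√127/4)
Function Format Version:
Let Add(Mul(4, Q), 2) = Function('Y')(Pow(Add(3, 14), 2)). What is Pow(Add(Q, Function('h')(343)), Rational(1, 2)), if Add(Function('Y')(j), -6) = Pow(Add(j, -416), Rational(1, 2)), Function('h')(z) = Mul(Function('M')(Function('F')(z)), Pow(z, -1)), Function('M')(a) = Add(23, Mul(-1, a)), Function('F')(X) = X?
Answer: Mul(Rational(1, 98), Pow(Add(644, Mul(2401, I, Pow(127, Rational(1, 2)))), Rational(1, 2))) ≈ Add(1.2011, Mul(1.1728, I))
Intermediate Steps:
Function('h')(z) = Mul(Pow(z, -1), Add(23, Mul(-1, z))) (Function('h')(z) = Mul(Add(23, Mul(-1, z)), Pow(z, -1)) = Mul(Pow(z, -1), Add(23, Mul(-1, z))))
Function('Y')(j) = Add(6, Pow(Add(-416, j), Rational(1, 2))) (Function('Y')(j) = Add(6, Pow(Add(j, -416), Rational(1, 2))) = Add(6, Pow(Add(-416, j), Rational(1, 2))))
Q = Add(1, Mul(Rational(1, 4), I, Pow(127, Rational(1, 2)))) (Q = Add(Rational(-1, 2), Mul(Rational(1, 4), Add(6, Pow(Add(-416, Pow(Add(3, 14), 2)), Rational(1, 2))))) = Add(Rational(-1, 2), Mul(Rational(1, 4), Add(6, Pow(Add(-416, Pow(17, 2)), Rational(1, 2))))) = Add(Rational(-1, 2), Mul(Rational(1, 4), Add(6, Pow(Add(-416, 289), Rational(1, 2))))) = Add(Rational(-1, 2), Mul(Rational(1, 4), Add(6, Pow(-127, Rational(1, 2))))) = Add(Rational(-1, 2), Mul(Rational(1, 4), Add(6, Mul(I, Pow(127, Rational(1, 2)))))) = Add(Rational(-1, 2), Add(Rational(3, 2), Mul(Rational(1, 4), I, Pow(127, Rational(1, 2))))) = Add(1, Mul(Rational(1, 4), I, Pow(127, Rational(1, 2)))) ≈ Add(1.0000, Mul(2.8174, I)))
Pow(Add(Q, Function('h')(343)), Rational(1, 2)) = Pow(Add(Add(1, Mul(Rational(1, 4), I, Pow(127, Rational(1, 2)))), Mul(Pow(343, -1), Add(23, Mul(-1, 343)))), Rational(1, 2)) = Pow(Add(Add(1, Mul(Rational(1, 4), I, Pow(127, Rational(1, 2)))), Mul(Rational(1, 343), Add(23, -343))), Rational(1, 2)) = Pow(Add(Add(1, Mul(Rational(1, 4), I, Pow(127, Rational(1, 2)))), Mul(Rational(1, 343), -320)), Rational(1, 2)) = Pow(Add(Add(1, Mul(Rational(1, 4), I, Pow(127, Rational(1, 2)))), Rational(-320, 343)), Rational(1, 2)) = Pow(Add(Rational(23, 343), Mul(Rational(1, 4), I, Pow(127, Rational(1, 2)))), Rational(1, 2))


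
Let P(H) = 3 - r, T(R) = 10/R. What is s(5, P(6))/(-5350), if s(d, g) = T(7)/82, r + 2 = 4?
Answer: -1/307090 ≈ -3.2564e-6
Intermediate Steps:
r = 2 (r = -2 + 4 = 2)
P(H) = 1 (P(H) = 3 - 1*2 = 3 - 2 = 1)
s(d, g) = 5/287 (s(d, g) = (10/7)/82 = (10*(⅐))*(1/82) = (10/7)*(1/82) = 5/287)
s(5, P(6))/(-5350) = (5/287)/(-5350) = (5/287)*(-1/5350) = -1/307090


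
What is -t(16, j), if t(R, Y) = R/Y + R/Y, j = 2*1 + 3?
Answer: -32/5 ≈ -6.4000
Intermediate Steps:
j = 5 (j = 2 + 3 = 5)
t(R, Y) = 2*R/Y
-t(16, j) = -2*16/5 = -1*32/5 = -32/5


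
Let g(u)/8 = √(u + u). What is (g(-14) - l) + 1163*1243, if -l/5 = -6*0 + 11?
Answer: 1445664 + 16*I*√7 ≈ 1.4457e+6 + 42.332*I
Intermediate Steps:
l = -55 (l = -5*(-6*0 + 11) = -5*(0 + 11) = -5*11 = -55)
g(u) = 8*√2*√u (g(u) = 8*√(u + u) = 8*√(2*u) = 8*(√2*√u) = 8*√2*√u)
(g(-14) - l) + 1163*1243 = (8*√2*√(-14) - 1*(-55)) + 1163*1243 = (8*√2*(I*√14) + 55) + 1445609 = (16*I*√7 + 55) + 1445609 = (55 + 16*I*√7) + 1445609 = 1445664 + 16*I*√7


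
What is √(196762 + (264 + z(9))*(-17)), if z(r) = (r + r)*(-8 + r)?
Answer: 4*√11998 ≈ 438.14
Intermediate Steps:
z(r) = 2*r*(-8 + r) (z(r) = (2*r)*(-8 + r) = 2*r*(-8 + r))
√(196762 + (264 + z(9))*(-17)) = √(196762 + (264 + 2*9*(-8 + 9))*(-17)) = √(196762 + (264 + 2*9*1)*(-17)) = √(196762 + (264 + 18)*(-17)) = √(196762 + 282*(-17)) = √(196762 - 4794) = √191968 = 4*√11998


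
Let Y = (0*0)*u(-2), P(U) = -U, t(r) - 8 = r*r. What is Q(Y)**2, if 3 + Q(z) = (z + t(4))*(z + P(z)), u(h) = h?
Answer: 9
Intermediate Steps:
t(r) = 8 + r**2 (t(r) = 8 + r*r = 8 + r**2)
Y = 0 (Y = (0*0)*(-2) = 0*(-2) = 0)
Q(z) = -3 (Q(z) = -3 + (z + (8 + 4**2))*(z - z) = -3 + (z + (8 + 16))*0 = -3 + (z + 24)*0 = -3 + (24 + z)*0 = -3 + 0 = -3)
Q(Y)**2 = (-3)**2 = 9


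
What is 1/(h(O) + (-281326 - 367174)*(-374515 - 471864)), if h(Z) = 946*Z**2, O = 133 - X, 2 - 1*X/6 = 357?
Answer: 1/553721407374 ≈ 1.8060e-12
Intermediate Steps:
X = -2130 (X = 12 - 6*357 = 12 - 2142 = -2130)
O = 2263 (O = 133 - 1*(-2130) = 133 + 2130 = 2263)
1/(h(O) + (-281326 - 367174)*(-374515 - 471864)) = 1/(946*2263**2 + (-281326 - 367174)*(-374515 - 471864)) = 1/(946*5121169 - 648500*(-846379)) = 1/(4844625874 + 548876781500) = 1/553721407374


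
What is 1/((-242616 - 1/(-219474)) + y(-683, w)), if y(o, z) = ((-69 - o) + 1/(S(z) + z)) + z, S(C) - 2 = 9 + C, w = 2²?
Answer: -4170006/1009132892495 ≈ -4.1323e-6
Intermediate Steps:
w = 4
S(C) = 11 + C (S(C) = 2 + (9 + C) = 11 + C)
y(o, z) = -69 + z + 1/(11 + 2*z) - o (y(o, z) = ((-69 - o) + 1/((11 + z) + z)) + z = ((-69 - o) + 1/(11 + 2*z)) + z = (-69 + 1/(11 + 2*z) - o) + z = -69 + z + 1/(11 + 2*z) - o)
1/((-242616 - 1/(-219474)) + y(-683, w)) = 1/((-242616 - 1/(-219474)) + (-758 - 127*4 - 11*(-683) + 2*4² - 2*(-683)*4)/(11 + 2*4)) = 1/((-242616 - 1*(-1/219474)) + (-758 - 508 + 7513 + 2*16 + 5464)/(11 + 8)) = 1/((-242616 + 1/219474) + (-758 - 508 + 7513 + 32 + 5464)/19) = 1/(-53247903983/219474 + (1/19)*11743) = 1/(-53247903983/219474 + 11743/19) = 1/(-1009132892495/4170006) = -4170006/1009132892495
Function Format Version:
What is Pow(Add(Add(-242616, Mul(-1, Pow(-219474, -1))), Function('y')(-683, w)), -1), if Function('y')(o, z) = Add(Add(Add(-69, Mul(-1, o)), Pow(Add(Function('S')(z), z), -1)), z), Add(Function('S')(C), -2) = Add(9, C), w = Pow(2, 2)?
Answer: Rational(-4170006, 1009132892495) ≈ -4.1323e-6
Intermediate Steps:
w = 4
Function('S')(C) = Add(11, C) (Function('S')(C) = Add(2, Add(9, C)) = Add(11, C))
Function('y')(o, z) = Add(-69, z, Pow(Add(11, Mul(2, z)), -1), Mul(-1, o)) (Function('y')(o, z) = Add(Add(Add(-69, Mul(-1, o)), Pow(Add(Add(11, z), z), -1)), z) = Add(Add(Add(-69, Mul(-1, o)), Pow(Add(11, Mul(2, z)), -1)), z) = Add(Add(-69, Pow(Add(11, Mul(2, z)), -1), Mul(-1, o)), z) = Add(-69, z, Pow(Add(11, Mul(2, z)), -1), Mul(-1, o)))
Pow(Add(Add(-242616, Mul(-1, Pow(-219474, -1))), Function('y')(-683, w)), -1) = Pow(Add(Add(-242616, Mul(-1, Pow(-219474, -1))), Mul(Pow(Add(11, Mul(2, 4)), -1), Add(-758, Mul(-127, 4), Mul(-11, -683), Mul(2, Pow(4, 2)), Mul(-2, -683, 4)))), -1) = Pow(Add(Add(-242616, Mul(-1, Rational(-1, 219474))), Mul(Pow(Add(11, 8), -1), Add(-758, -508, 7513, Mul(2, 16), 5464))), -1) = Pow(Add(Add(-242616, Rational(1, 219474)), Mul(Pow(19, -1), Add(-758, -508, 7513, 32, 5464))), -1) = Pow(Add(Rational(-53247903983, 219474), Mul(Rational(1, 19), 11743)), -1) = Pow(Add(Rational(-53247903983, 219474), Rational(11743, 19)), -1) = Pow(Rational(-1009132892495, 4170006), -1) = Rational(-4170006, 1009132892495)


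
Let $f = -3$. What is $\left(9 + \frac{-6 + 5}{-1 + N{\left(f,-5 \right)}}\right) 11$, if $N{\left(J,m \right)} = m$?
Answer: $\frac{605}{6} \approx 100.83$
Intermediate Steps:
$\left(9 + \frac{-6 + 5}{-1 + N{\left(f,-5 \right)}}\right) 11 = \left(9 + \frac{-6 + 5}{-1 - 5}\right) 11 = \left(9 - \frac{1}{-6}\right) 11 = \left(9 - - \frac{1}{6}\right) 11 = \left(9 + \frac{1}{6}\right) 11 = \frac{55}{6} \cdot 11 = \frac{605}{6}$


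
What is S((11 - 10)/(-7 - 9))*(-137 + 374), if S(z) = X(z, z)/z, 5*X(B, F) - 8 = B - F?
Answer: -30336/5 ≈ -6067.2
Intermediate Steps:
X(B, F) = 8/5 - F/5 + B/5 (X(B, F) = 8/5 + (B - F)/5 = 8/5 + (-F/5 + B/5) = 8/5 - F/5 + B/5)
S(z) = 8/(5*z) (S(z) = (8/5 - z/5 + z/5)/z = 8/(5*z))
S((11 - 10)/(-7 - 9))*(-137 + 374) = (8/(5*(((11 - 10)/(-7 - 9)))))*(-137 + 374) = (8/(5*((1/(-16)))))*237 = (8/(5*((1*(-1/16)))))*237 = (8/(5*(-1/16)))*237 = ((8/5)*(-16))*237 = -128/5*237 = -30336/5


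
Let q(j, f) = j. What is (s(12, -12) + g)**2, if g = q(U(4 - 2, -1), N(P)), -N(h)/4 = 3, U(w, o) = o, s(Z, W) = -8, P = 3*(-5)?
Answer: 81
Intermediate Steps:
P = -15
N(h) = -12 (N(h) = -4*3 = -12)
g = -1
(s(12, -12) + g)**2 = (-8 - 1)**2 = (-9)**2 = 81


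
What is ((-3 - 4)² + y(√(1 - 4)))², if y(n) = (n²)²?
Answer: 3364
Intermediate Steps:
y(n) = n⁴
((-3 - 4)² + y(√(1 - 4)))² = ((-3 - 4)² + (√(1 - 4))⁴)² = ((-7)² + (√(-3))⁴)² = (49 + (I*√3)⁴)² = (49 + 9)² = 58² = 3364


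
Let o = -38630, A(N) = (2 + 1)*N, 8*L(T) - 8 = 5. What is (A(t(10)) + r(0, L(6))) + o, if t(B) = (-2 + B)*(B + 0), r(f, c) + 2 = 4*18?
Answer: -38320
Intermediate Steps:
L(T) = 13/8 (L(T) = 1 + (1/8)*5 = 1 + 5/8 = 13/8)
r(f, c) = 70 (r(f, c) = -2 + 4*18 = -2 + 72 = 70)
t(B) = B*(-2 + B) (t(B) = (-2 + B)*B = B*(-2 + B))
A(N) = 3*N
(A(t(10)) + r(0, L(6))) + o = (3*(10*(-2 + 10)) + 70) - 38630 = (3*(10*8) + 70) - 38630 = (3*80 + 70) - 38630 = (240 + 70) - 38630 = 310 - 38630 = -38320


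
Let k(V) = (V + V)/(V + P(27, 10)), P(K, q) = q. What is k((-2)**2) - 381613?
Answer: -2671287/7 ≈ -3.8161e+5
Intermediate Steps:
k(V) = 2*V/(10 + V) (k(V) = (V + V)/(V + 10) = (2*V)/(10 + V) = 2*V/(10 + V))
k((-2)**2) - 381613 = 2*(-2)**2/(10 + (-2)**2) - 381613 = 2*4/(10 + 4) - 381613 = 2*4/14 - 381613 = 2*4*(1/14) - 381613 = 4/7 - 381613 = -2671287/7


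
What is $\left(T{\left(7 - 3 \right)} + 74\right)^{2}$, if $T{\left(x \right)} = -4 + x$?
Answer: $5476$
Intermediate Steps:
$\left(T{\left(7 - 3 \right)} + 74\right)^{2} = \left(\left(-4 + \left(7 - 3\right)\right) + 74\right)^{2} = \left(\left(-4 + 4\right) + 74\right)^{2} = \left(0 + 74\right)^{2} = 74^{2} = 5476$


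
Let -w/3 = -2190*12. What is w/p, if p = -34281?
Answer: -8760/3809 ≈ -2.2998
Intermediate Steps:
w = 78840 (w = -(-6570)*12 = -3*(-26280) = 78840)
w/p = 78840/(-34281) = 78840*(-1/34281) = -8760/3809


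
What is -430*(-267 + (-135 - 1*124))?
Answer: 226180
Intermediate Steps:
-430*(-267 + (-135 - 1*124)) = -430*(-267 + (-135 - 124)) = -430*(-267 - 259) = -430*(-526) = 226180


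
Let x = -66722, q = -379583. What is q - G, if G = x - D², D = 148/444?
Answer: -2815748/9 ≈ -3.1286e+5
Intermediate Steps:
D = ⅓ (D = 148*(1/444) = ⅓ ≈ 0.33333)
G = -600499/9 (G = -66722 - (⅓)² = -66722 - 1*⅑ = -66722 - ⅑ = -600499/9 ≈ -66722.)
q - G = -379583 - 1*(-600499/9) = -379583 + 600499/9 = -2815748/9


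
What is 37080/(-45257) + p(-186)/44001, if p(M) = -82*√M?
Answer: -37080/45257 - 82*I*√186/44001 ≈ -0.81932 - 0.025416*I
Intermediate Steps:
37080/(-45257) + p(-186)/44001 = 37080/(-45257) - 82*I*√186/44001 = 37080*(-1/45257) - 82*I*√186*(1/44001) = -37080/45257 - 82*I*√186*(1/44001) = -37080/45257 - 82*I*√186/44001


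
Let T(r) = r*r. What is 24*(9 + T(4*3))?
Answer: 3672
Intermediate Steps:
T(r) = r**2
24*(9 + T(4*3)) = 24*(9 + (4*3)**2) = 24*(9 + 12**2) = 24*(9 + 144) = 24*153 = 3672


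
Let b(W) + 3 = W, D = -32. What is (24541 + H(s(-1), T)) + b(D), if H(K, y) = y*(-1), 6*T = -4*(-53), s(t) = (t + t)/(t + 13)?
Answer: 73412/3 ≈ 24471.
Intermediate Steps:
s(t) = 2*t/(13 + t) (s(t) = (2*t)/(13 + t) = 2*t/(13 + t))
b(W) = -3 + W
T = 106/3 (T = (-4*(-53))/6 = (⅙)*212 = 106/3 ≈ 35.333)
H(K, y) = -y
(24541 + H(s(-1), T)) + b(D) = (24541 - 1*106/3) + (-3 - 32) = (24541 - 106/3) - 35 = 73517/3 - 35 = 73412/3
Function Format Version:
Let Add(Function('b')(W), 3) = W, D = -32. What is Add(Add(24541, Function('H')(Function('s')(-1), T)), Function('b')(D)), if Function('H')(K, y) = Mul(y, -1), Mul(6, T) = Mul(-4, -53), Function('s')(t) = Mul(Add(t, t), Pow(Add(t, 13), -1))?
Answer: Rational(73412, 3) ≈ 24471.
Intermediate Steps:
Function('s')(t) = Mul(2, t, Pow(Add(13, t), -1)) (Function('s')(t) = Mul(Mul(2, t), Pow(Add(13, t), -1)) = Mul(2, t, Pow(Add(13, t), -1)))
Function('b')(W) = Add(-3, W)
T = Rational(106, 3) (T = Mul(Rational(1, 6), Mul(-4, -53)) = Mul(Rational(1, 6), 212) = Rational(106, 3) ≈ 35.333)
Function('H')(K, y) = Mul(-1, y)
Add(Add(24541, Function('H')(Function('s')(-1), T)), Function('b')(D)) = Add(Add(24541, Mul(-1, Rational(106, 3))), Add(-3, -32)) = Add(Add(24541, Rational(-106, 3)), -35) = Add(Rational(73517, 3), -35) = Rational(73412, 3)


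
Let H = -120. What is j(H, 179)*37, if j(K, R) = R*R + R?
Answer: 1192140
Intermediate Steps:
j(K, R) = R + R**2 (j(K, R) = R**2 + R = R + R**2)
j(H, 179)*37 = (179*(1 + 179))*37 = (179*180)*37 = 32220*37 = 1192140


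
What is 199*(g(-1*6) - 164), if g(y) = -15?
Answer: -35621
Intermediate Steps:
199*(g(-1*6) - 164) = 199*(-15 - 164) = 199*(-179) = -35621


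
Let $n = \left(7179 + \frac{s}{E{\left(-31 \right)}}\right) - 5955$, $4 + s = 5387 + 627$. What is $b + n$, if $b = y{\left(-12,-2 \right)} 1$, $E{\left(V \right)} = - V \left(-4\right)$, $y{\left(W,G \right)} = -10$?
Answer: $\frac{72263}{62} \approx 1165.5$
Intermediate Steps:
$s = 6010$ ($s = -4 + \left(5387 + 627\right) = -4 + 6014 = 6010$)
$E{\left(V \right)} = 4 V$
$b = -10$ ($b = \left(-10\right) 1 = -10$)
$n = \frac{72883}{62}$ ($n = \left(7179 + \frac{6010}{4 \left(-31\right)}\right) - 5955 = \left(7179 + \frac{6010}{-124}\right) - 5955 = \left(7179 + 6010 \left(- \frac{1}{124}\right)\right) - 5955 = \left(7179 - \frac{3005}{62}\right) - 5955 = \frac{442093}{62} - 5955 = \frac{72883}{62} \approx 1175.5$)
$b + n = -10 + \frac{72883}{62} = \frac{72263}{62}$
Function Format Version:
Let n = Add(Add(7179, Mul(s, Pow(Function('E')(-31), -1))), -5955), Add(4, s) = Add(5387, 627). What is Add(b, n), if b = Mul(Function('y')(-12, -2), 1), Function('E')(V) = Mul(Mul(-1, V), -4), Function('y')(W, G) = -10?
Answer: Rational(72263, 62) ≈ 1165.5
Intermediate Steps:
s = 6010 (s = Add(-4, Add(5387, 627)) = Add(-4, 6014) = 6010)
Function('E')(V) = Mul(4, V)
b = -10 (b = Mul(-10, 1) = -10)
n = Rational(72883, 62) (n = Add(Add(7179, Mul(6010, Pow(Mul(4, -31), -1))), -5955) = Add(Add(7179, Mul(6010, Pow(-124, -1))), -5955) = Add(Add(7179, Mul(6010, Rational(-1, 124))), -5955) = Add(Add(7179, Rational(-3005, 62)), -5955) = Add(Rational(442093, 62), -5955) = Rational(72883, 62) ≈ 1175.5)
Add(b, n) = Add(-10, Rational(72883, 62)) = Rational(72263, 62)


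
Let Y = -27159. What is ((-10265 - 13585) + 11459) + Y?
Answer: -39550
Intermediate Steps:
((-10265 - 13585) + 11459) + Y = ((-10265 - 13585) + 11459) - 27159 = (-23850 + 11459) - 27159 = -12391 - 27159 = -39550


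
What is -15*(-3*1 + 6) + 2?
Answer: -43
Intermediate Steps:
-15*(-3*1 + 6) + 2 = -15*(-3 + 6) + 2 = -15*3 + 2 = -45 + 2 = -43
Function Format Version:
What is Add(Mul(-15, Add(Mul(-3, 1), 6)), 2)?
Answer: -43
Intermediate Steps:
Add(Mul(-15, Add(Mul(-3, 1), 6)), 2) = Add(Mul(-15, Add(-3, 6)), 2) = Add(Mul(-15, 3), 2) = Add(-45, 2) = -43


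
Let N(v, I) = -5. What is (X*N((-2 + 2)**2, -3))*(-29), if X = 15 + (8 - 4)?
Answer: 2755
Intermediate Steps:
X = 19 (X = 15 + 4 = 19)
(X*N((-2 + 2)**2, -3))*(-29) = (19*(-5))*(-29) = -95*(-29) = 2755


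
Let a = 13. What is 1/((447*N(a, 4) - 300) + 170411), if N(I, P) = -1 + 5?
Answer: 1/171899 ≈ 5.8174e-6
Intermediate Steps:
N(I, P) = 4
1/((447*N(a, 4) - 300) + 170411) = 1/((447*4 - 300) + 170411) = 1/((1788 - 300) + 170411) = 1/(1488 + 170411) = 1/171899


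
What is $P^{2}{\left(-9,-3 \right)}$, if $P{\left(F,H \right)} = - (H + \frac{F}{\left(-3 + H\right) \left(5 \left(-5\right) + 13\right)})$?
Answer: $\frac{625}{64} \approx 9.7656$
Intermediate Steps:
$P{\left(F,H \right)} = - H - \frac{F}{36 - 12 H}$ ($P{\left(F,H \right)} = - (H + \frac{F}{\left(-3 + H\right) \left(-25 + 13\right)}) = - (H + \frac{F}{\left(-3 + H\right) \left(-12\right)}) = - (H + \frac{F}{36 - 12 H}) = - H - \frac{F}{36 - 12 H}$)
$P^{2}{\left(-9,-3 \right)} = \left(\frac{- \left(-3\right)^{2} + 3 \left(-3\right) + \frac{1}{12} \left(-9\right)}{-3 - 3}\right)^{2} = \left(\frac{\left(-1\right) 9 - 9 - \frac{3}{4}}{-6}\right)^{2} = \left(- \frac{-9 - 9 - \frac{3}{4}}{6}\right)^{2} = \left(\left(- \frac{1}{6}\right) \left(- \frac{75}{4}\right)\right)^{2} = \left(\frac{25}{8}\right)^{2} = \frac{625}{64}$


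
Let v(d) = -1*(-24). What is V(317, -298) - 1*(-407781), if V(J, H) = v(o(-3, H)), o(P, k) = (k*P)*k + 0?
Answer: 407805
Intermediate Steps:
o(P, k) = P*k² (o(P, k) = (P*k)*k + 0 = P*k² + 0 = P*k²)
v(d) = 24
V(J, H) = 24
V(317, -298) - 1*(-407781) = 24 - 1*(-407781) = 24 + 407781 = 407805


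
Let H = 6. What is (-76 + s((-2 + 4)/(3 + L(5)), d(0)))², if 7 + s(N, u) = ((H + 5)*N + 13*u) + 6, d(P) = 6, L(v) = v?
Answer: 225/16 ≈ 14.063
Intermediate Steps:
s(N, u) = -1 + 11*N + 13*u (s(N, u) = -7 + (((6 + 5)*N + 13*u) + 6) = -7 + ((11*N + 13*u) + 6) = -7 + (6 + 11*N + 13*u) = -1 + 11*N + 13*u)
(-76 + s((-2 + 4)/(3 + L(5)), d(0)))² = (-76 + (-1 + 11*((-2 + 4)/(3 + 5)) + 13*6))² = (-76 + (-1 + 11*(2/8) + 78))² = (-76 + (-1 + 11*(2*(⅛)) + 78))² = (-76 + (-1 + 11*(¼) + 78))² = (-76 + (-1 + 11/4 + 78))² = (-76 + 319/4)² = (15/4)² = 225/16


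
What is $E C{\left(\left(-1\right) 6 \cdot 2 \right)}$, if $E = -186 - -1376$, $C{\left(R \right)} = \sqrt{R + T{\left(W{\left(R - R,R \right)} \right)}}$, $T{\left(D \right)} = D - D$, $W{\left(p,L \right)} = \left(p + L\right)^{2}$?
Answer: $2380 i \sqrt{3} \approx 4122.3 i$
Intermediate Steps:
$W{\left(p,L \right)} = \left(L + p\right)^{2}$
$T{\left(D \right)} = 0$
$C{\left(R \right)} = \sqrt{R}$ ($C{\left(R \right)} = \sqrt{R + 0} = \sqrt{R}$)
$E = 1190$ ($E = -186 + 1376 = 1190$)
$E C{\left(\left(-1\right) 6 \cdot 2 \right)} = 1190 \sqrt{\left(-1\right) 6 \cdot 2} = 1190 \sqrt{\left(-6\right) 2} = 1190 \sqrt{-12} = 1190 \cdot 2 i \sqrt{3} = 2380 i \sqrt{3}$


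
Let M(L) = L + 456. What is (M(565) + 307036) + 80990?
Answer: 389047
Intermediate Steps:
M(L) = 456 + L
(M(565) + 307036) + 80990 = ((456 + 565) + 307036) + 80990 = (1021 + 307036) + 80990 = 308057 + 80990 = 389047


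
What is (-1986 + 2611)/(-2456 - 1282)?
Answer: -625/3738 ≈ -0.16720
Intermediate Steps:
(-1986 + 2611)/(-2456 - 1282) = 625/(-3738) = 625*(-1/3738) = -625/3738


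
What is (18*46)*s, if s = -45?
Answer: -37260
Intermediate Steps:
(18*46)*s = (18*46)*(-45) = 828*(-45) = -37260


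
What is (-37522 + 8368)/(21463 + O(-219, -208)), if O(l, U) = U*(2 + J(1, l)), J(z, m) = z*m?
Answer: -29154/66599 ≈ -0.43775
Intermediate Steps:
J(z, m) = m*z
O(l, U) = U*(2 + l) (O(l, U) = U*(2 + l*1) = U*(2 + l))
(-37522 + 8368)/(21463 + O(-219, -208)) = (-37522 + 8368)/(21463 - 208*(2 - 219)) = -29154/(21463 - 208*(-217)) = -29154/(21463 + 45136) = -29154/66599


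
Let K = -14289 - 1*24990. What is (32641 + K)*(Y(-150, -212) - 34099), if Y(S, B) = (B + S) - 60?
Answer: 229150398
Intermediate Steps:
K = -39279 (K = -14289 - 24990 = -39279)
Y(S, B) = -60 + B + S
(32641 + K)*(Y(-150, -212) - 34099) = (32641 - 39279)*((-60 - 212 - 150) - 34099) = -6638*(-422 - 34099) = -6638*(-34521) = 229150398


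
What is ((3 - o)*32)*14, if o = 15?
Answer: -5376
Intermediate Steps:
((3 - o)*32)*14 = ((3 - 1*15)*32)*14 = ((3 - 15)*32)*14 = -12*32*14 = -384*14 = -5376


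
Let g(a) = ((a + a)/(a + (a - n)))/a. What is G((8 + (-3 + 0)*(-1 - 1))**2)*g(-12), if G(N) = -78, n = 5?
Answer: 156/29 ≈ 5.3793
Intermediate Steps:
g(a) = 2/(-5 + 2*a) (g(a) = ((a + a)/(a + (a - 1*5)))/a = ((2*a)/(a + (a - 5)))/a = ((2*a)/(a + (-5 + a)))/a = ((2*a)/(-5 + 2*a))/a = (2*a/(-5 + 2*a))/a = 2/(-5 + 2*a))
G((8 + (-3 + 0)*(-1 - 1))**2)*g(-12) = -156/(-5 + 2*(-12)) = -156/(-5 - 24) = -156/(-29) = -156*(-1)/29 = -78*(-2/29) = 156/29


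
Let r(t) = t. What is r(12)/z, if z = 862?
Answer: 6/431 ≈ 0.013921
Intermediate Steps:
r(12)/z = 12/862 = 12*(1/862) = 6/431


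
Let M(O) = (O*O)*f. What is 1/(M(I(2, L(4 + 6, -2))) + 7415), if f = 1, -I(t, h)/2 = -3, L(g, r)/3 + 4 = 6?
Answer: 1/7451 ≈ 0.00013421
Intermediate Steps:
L(g, r) = 6 (L(g, r) = -12 + 3*6 = -12 + 18 = 6)
I(t, h) = 6 (I(t, h) = -2*(-3) = 6)
M(O) = O² (M(O) = (O*O)*1 = O²*1 = O²)
1/(M(I(2, L(4 + 6, -2))) + 7415) = 1/(6² + 7415) = 1/(36 + 7415) = 1/7451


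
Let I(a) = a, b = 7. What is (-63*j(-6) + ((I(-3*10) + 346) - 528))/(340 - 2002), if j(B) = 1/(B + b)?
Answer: 275/1662 ≈ 0.16546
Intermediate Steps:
j(B) = 1/(7 + B) (j(B) = 1/(B + 7) = 1/(7 + B))
(-63*j(-6) + ((I(-3*10) + 346) - 528))/(340 - 2002) = (-63/(7 - 6) + ((-3*10 + 346) - 528))/(340 - 2002) = (-63/1 + ((-30 + 346) - 528))/(-1662) = (-63*1 + (316 - 528))*(-1/1662) = (-63 - 212)*(-1/1662) = -275*(-1/1662) = 275/1662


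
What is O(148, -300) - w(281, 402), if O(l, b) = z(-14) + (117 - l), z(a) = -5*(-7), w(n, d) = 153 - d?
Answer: 253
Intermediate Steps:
z(a) = 35
O(l, b) = 152 - l (O(l, b) = 35 + (117 - l) = 152 - l)
O(148, -300) - w(281, 402) = (152 - 1*148) - (153 - 1*402) = (152 - 148) - (153 - 402) = 4 - 1*(-249) = 4 + 249 = 253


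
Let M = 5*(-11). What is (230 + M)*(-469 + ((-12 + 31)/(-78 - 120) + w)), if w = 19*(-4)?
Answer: -18887575/198 ≈ -95392.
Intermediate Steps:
w = -76
M = -55
(230 + M)*(-469 + ((-12 + 31)/(-78 - 120) + w)) = (230 - 55)*(-469 + ((-12 + 31)/(-78 - 120) - 76)) = 175*(-469 + (19/(-198) - 76)) = 175*(-469 + (19*(-1/198) - 76)) = 175*(-469 + (-19/198 - 76)) = 175*(-469 - 15067/198) = 175*(-107929/198) = -18887575/198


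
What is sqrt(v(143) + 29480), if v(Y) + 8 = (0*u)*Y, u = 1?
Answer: 4*sqrt(1842) ≈ 171.67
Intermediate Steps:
v(Y) = -8 (v(Y) = -8 + (0*1)*Y = -8 + 0*Y = -8 + 0 = -8)
sqrt(v(143) + 29480) = sqrt(-8 + 29480) = sqrt(29472) = 4*sqrt(1842)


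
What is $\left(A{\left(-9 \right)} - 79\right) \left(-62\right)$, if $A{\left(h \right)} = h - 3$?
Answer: $5642$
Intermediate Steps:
$A{\left(h \right)} = -3 + h$
$\left(A{\left(-9 \right)} - 79\right) \left(-62\right) = \left(\left(-3 - 9\right) - 79\right) \left(-62\right) = \left(-12 - 79\right) \left(-62\right) = \left(-91\right) \left(-62\right) = 5642$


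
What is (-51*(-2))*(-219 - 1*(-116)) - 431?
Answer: -10937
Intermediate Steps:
(-51*(-2))*(-219 - 1*(-116)) - 431 = 102*(-219 + 116) - 431 = 102*(-103) - 431 = -10506 - 431 = -10937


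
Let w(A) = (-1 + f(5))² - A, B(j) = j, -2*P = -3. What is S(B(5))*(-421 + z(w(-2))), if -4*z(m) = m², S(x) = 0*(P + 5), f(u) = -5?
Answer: 0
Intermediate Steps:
P = 3/2 (P = -½*(-3) = 3/2 ≈ 1.5000)
w(A) = 36 - A (w(A) = (-1 - 5)² - A = (-6)² - A = 36 - A)
S(x) = 0 (S(x) = 0*(3/2 + 5) = 0*(13/2) = 0)
z(m) = -m²/4
S(B(5))*(-421 + z(w(-2))) = 0*(-421 - (36 - 1*(-2))²/4) = 0*(-421 - (36 + 2)²/4) = 0*(-421 - ¼*38²) = 0*(-421 - ¼*1444) = 0*(-421 - 361) = 0*(-782) = 0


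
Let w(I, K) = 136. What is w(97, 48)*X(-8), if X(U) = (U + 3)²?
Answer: 3400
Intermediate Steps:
X(U) = (3 + U)²
w(97, 48)*X(-8) = 136*(3 - 8)² = 136*(-5)² = 136*25 = 3400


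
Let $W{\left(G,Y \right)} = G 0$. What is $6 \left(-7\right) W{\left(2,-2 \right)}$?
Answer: $0$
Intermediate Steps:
$W{\left(G,Y \right)} = 0$
$6 \left(-7\right) W{\left(2,-2 \right)} = 6 \left(-7\right) 0 = \left(-42\right) 0 = 0$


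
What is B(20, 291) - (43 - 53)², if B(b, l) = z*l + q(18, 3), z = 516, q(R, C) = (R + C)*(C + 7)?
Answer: 150266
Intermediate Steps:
q(R, C) = (7 + C)*(C + R) (q(R, C) = (C + R)*(7 + C) = (7 + C)*(C + R))
B(b, l) = 210 + 516*l (B(b, l) = 516*l + (3² + 7*3 + 7*18 + 3*18) = 516*l + (9 + 21 + 126 + 54) = 516*l + 210 = 210 + 516*l)
B(20, 291) - (43 - 53)² = (210 + 516*291) - (43 - 53)² = (210 + 150156) - 1*(-10)² = 150366 - 1*100 = 150366 - 100 = 150266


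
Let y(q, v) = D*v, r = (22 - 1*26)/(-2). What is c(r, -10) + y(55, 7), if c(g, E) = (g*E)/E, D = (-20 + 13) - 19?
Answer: -180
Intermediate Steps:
D = -26 (D = -7 - 19 = -26)
r = 2 (r = (22 - 26)*(-½) = -4*(-½) = 2)
y(q, v) = -26*v
c(g, E) = g (c(g, E) = (E*g)/E = g)
c(r, -10) + y(55, 7) = 2 - 26*7 = 2 - 182 = -180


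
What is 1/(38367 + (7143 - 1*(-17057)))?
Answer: 1/62567 ≈ 1.5983e-5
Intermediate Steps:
1/(38367 + (7143 - 1*(-17057))) = 1/(38367 + (7143 + 17057)) = 1/(38367 + 24200) = 1/62567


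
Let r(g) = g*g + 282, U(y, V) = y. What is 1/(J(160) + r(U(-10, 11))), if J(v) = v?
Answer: 1/542 ≈ 0.0018450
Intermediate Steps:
r(g) = 282 + g² (r(g) = g² + 282 = 282 + g²)
1/(J(160) + r(U(-10, 11))) = 1/(160 + (282 + (-10)²)) = 1/(160 + (282 + 100)) = 1/(160 + 382) = 1/542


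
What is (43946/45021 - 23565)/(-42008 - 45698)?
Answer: 24671533/91828182 ≈ 0.26867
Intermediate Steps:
(43946/45021 - 23565)/(-42008 - 45698) = (43946*(1/45021) - 23565)/(-87706) = (1022/1047 - 23565)*(-1/87706) = -24671533/1047*(-1/87706) = 24671533/91828182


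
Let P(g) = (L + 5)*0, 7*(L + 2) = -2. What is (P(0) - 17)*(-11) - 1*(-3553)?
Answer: 3740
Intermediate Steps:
L = -16/7 (L = -2 + (⅐)*(-2) = -2 - 2/7 = -16/7 ≈ -2.2857)
P(g) = 0 (P(g) = (-16/7 + 5)*0 = (19/7)*0 = 0)
(P(0) - 17)*(-11) - 1*(-3553) = (0 - 17)*(-11) - 1*(-3553) = -17*(-11) + 3553 = 187 + 3553 = 3740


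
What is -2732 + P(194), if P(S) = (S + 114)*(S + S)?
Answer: 116772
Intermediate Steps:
P(S) = 2*S*(114 + S) (P(S) = (114 + S)*(2*S) = 2*S*(114 + S))
-2732 + P(194) = -2732 + 2*194*(114 + 194) = -2732 + 2*194*308 = -2732 + 119504 = 116772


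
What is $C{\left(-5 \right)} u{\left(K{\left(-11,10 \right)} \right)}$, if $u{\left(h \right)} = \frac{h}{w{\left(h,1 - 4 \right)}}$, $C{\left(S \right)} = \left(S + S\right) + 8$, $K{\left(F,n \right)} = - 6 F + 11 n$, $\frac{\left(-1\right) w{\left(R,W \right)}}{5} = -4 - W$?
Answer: $- \frac{352}{5} \approx -70.4$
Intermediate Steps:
$w{\left(R,W \right)} = 20 + 5 W$ ($w{\left(R,W \right)} = - 5 \left(-4 - W\right) = 20 + 5 W$)
$C{\left(S \right)} = 8 + 2 S$ ($C{\left(S \right)} = 2 S + 8 = 8 + 2 S$)
$u{\left(h \right)} = \frac{h}{5}$ ($u{\left(h \right)} = \frac{h}{20 + 5 \left(1 - 4\right)} = \frac{h}{20 + 5 \left(-3\right)} = \frac{h}{20 - 15} = \frac{h}{5}$)
$C{\left(-5 \right)} u{\left(K{\left(-11,10 \right)} \right)} = \left(8 + 2 \left(-5\right)\right) \frac{\left(-6\right) \left(-11\right) + 11 \cdot 10}{5} = \left(8 - 10\right) \frac{66 + 110}{5} = - 2 \cdot \frac{1}{5} \cdot 176 = \left(-2\right) \frac{176}{5} = - \frac{352}{5}$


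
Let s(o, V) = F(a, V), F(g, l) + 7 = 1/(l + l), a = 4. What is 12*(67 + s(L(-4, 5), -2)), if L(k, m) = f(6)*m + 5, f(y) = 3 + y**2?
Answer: 717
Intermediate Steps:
L(k, m) = 5 + 39*m (L(k, m) = (3 + 6**2)*m + 5 = (3 + 36)*m + 5 = 39*m + 5 = 5 + 39*m)
F(g, l) = -7 + 1/(2*l) (F(g, l) = -7 + 1/(l + l) = -7 + 1/(2*l))
s(o, V) = -7 + 1/(2*V)
12*(67 + s(L(-4, 5), -2)) = 12*(67 + (-7 + (1/2)/(-2))) = 12*(67 + (-7 + (1/2)*(-1/2))) = 12*(67 + (-7 - 1/4)) = 12*(67 - 29/4) = 12*(239/4) = 717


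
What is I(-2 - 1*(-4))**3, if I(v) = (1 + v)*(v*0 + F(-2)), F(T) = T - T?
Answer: 0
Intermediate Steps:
F(T) = 0
I(v) = 0 (I(v) = (1 + v)*(v*0 + 0) = (1 + v)*(0 + 0) = (1 + v)*0 = 0)
I(-2 - 1*(-4))**3 = 0**3 = 0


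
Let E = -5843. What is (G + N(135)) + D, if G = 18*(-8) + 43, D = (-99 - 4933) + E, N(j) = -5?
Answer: -10981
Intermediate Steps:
D = -10875 (D = (-99 - 4933) - 5843 = -5032 - 5843 = -10875)
G = -101 (G = -144 + 43 = -101)
(G + N(135)) + D = (-101 - 5) - 10875 = -106 - 10875 = -10981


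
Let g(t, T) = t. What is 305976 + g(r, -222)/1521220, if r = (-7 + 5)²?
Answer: 116364202681/380305 ≈ 3.0598e+5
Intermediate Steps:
r = 4 (r = (-2)² = 4)
305976 + g(r, -222)/1521220 = 305976 + 4/1521220 = 305976 + 4*(1/1521220) = 305976 + 1/380305 = 116364202681/380305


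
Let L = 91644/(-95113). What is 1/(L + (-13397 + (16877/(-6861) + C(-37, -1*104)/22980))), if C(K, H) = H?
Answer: -1249672111095/16746141021834196 ≈ -7.4624e-5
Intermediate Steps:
L = -91644/95113 (L = 91644*(-1/95113) = -91644/95113 ≈ -0.96353)
1/(L + (-13397 + (16877/(-6861) + C(-37, -1*104)/22980))) = 1/(-91644/95113 + (-13397 + (16877/(-6861) - 1*104/22980))) = 1/(-91644/95113 + (-13397 + (16877*(-1/6861) - 104*1/22980))) = 1/(-91644/95113 + (-13397 + (-16877/6861 - 26/5745))) = 1/(-91644/95113 + (-13397 - 32378917/13138815)) = 1/(-91644/95113 - 176053083472/13138815) = 1/(-16746141021834196/1249672111095) = -1249672111095/16746141021834196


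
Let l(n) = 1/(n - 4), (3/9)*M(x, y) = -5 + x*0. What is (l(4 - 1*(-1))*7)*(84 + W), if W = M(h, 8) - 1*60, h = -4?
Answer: 63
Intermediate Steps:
M(x, y) = -15 (M(x, y) = 3*(-5 + x*0) = 3*(-5 + 0) = 3*(-5) = -15)
l(n) = 1/(-4 + n)
W = -75 (W = -15 - 1*60 = -15 - 60 = -75)
(l(4 - 1*(-1))*7)*(84 + W) = (7/(-4 + (4 - 1*(-1))))*(84 - 75) = (7/(-4 + (4 + 1)))*9 = (7/(-4 + 5))*9 = (7/1)*9 = (1*7)*9 = 7*9 = 63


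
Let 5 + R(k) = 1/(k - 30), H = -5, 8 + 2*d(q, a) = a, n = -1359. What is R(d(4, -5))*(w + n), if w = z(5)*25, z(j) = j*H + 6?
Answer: 673078/73 ≈ 9220.3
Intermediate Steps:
d(q, a) = -4 + a/2
R(k) = -5 + 1/(-30 + k) (R(k) = -5 + 1/(k - 30) = -5 + 1/(-30 + k))
z(j) = 6 - 5*j (z(j) = j*(-5) + 6 = -5*j + 6 = 6 - 5*j)
w = -475 (w = (6 - 5*5)*25 = (6 - 25)*25 = -19*25 = -475)
R(d(4, -5))*(w + n) = ((151 - 5*(-4 + (½)*(-5)))/(-30 + (-4 + (½)*(-5))))*(-475 - 1359) = ((151 - 5*(-4 - 5/2))/(-30 + (-4 - 5/2)))*(-1834) = ((151 - 5*(-13/2))/(-30 - 13/2))*(-1834) = ((151 + 65/2)/(-73/2))*(-1834) = -2/73*367/2*(-1834) = -367/73*(-1834) = 673078/73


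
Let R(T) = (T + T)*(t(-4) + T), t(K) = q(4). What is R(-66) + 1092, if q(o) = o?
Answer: 9276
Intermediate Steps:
t(K) = 4
R(T) = 2*T*(4 + T) (R(T) = (T + T)*(4 + T) = (2*T)*(4 + T) = 2*T*(4 + T))
R(-66) + 1092 = 2*(-66)*(4 - 66) + 1092 = 2*(-66)*(-62) + 1092 = 8184 + 1092 = 9276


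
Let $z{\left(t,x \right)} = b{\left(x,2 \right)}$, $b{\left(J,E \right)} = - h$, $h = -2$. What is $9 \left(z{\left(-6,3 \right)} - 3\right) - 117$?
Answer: $-126$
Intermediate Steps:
$b{\left(J,E \right)} = 2$ ($b{\left(J,E \right)} = \left(-1\right) \left(-2\right) = 2$)
$z{\left(t,x \right)} = 2$
$9 \left(z{\left(-6,3 \right)} - 3\right) - 117 = 9 \left(2 - 3\right) - 117 = 9 \left(-1\right) - 117 = -9 - 117 = -126$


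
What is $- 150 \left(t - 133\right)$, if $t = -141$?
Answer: $41100$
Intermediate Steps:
$- 150 \left(t - 133\right) = - 150 \left(-141 - 133\right) = \left(-150\right) \left(-274\right) = 41100$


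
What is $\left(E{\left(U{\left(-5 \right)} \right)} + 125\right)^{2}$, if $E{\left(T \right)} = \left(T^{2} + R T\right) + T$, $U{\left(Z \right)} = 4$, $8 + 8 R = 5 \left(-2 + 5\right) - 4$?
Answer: $\frac{85849}{4} \approx 21462.0$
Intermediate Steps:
$R = \frac{3}{8}$ ($R = -1 + \frac{5 \left(-2 + 5\right) - 4}{8} = -1 + \frac{5 \cdot 3 - 4}{8} = -1 + \frac{15 - 4}{8} = -1 + \frac{1}{8} \cdot 11 = -1 + \frac{11}{8} = \frac{3}{8} \approx 0.375$)
$E{\left(T \right)} = T^{2} + \frac{11 T}{8}$ ($E{\left(T \right)} = \left(T^{2} + \frac{3 T}{8}\right) + T = T^{2} + \frac{11 T}{8}$)
$\left(E{\left(U{\left(-5 \right)} \right)} + 125\right)^{2} = \left(\frac{1}{8} \cdot 4 \left(11 + 8 \cdot 4\right) + 125\right)^{2} = \left(\frac{1}{8} \cdot 4 \left(11 + 32\right) + 125\right)^{2} = \left(\frac{1}{8} \cdot 4 \cdot 43 + 125\right)^{2} = \left(\frac{43}{2} + 125\right)^{2} = \left(\frac{293}{2}\right)^{2} = \frac{85849}{4}$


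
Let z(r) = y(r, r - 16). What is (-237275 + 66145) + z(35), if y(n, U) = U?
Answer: -171111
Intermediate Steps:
z(r) = -16 + r (z(r) = r - 16 = -16 + r)
(-237275 + 66145) + z(35) = (-237275 + 66145) + (-16 + 35) = -171130 + 19 = -171111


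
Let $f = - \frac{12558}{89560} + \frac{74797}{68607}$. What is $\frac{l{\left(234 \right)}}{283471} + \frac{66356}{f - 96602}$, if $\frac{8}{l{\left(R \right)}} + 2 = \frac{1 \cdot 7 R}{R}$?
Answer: $- \frac{288940079819665013896}{420642360149845298615} \approx -0.6869$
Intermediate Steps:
$f = \frac{2918626307}{3072221460}$ ($f = \left(-12558\right) \frac{1}{89560} + 74797 \cdot \frac{1}{68607} = - \frac{6279}{44780} + \frac{74797}{68607} = \frac{2918626307}{3072221460} \approx 0.95001$)
$l{\left(R \right)} = \frac{8}{5}$ ($l{\left(R \right)} = \frac{8}{-2 + \frac{1 \cdot 7 R}{R}} = \frac{8}{-2 + \frac{7 R}{R}} = \frac{8}{-2 + 7} = \frac{8}{5}$)
$\frac{l{\left(234 \right)}}{283471} + \frac{66356}{f - 96602} = \frac{8}{5 \cdot 283471} + \frac{66356}{\frac{2918626307}{3072221460} - 96602} = \frac{8}{5} \cdot \frac{1}{283471} + \frac{66356}{\frac{2918626307}{3072221460} - 96602} = \frac{8}{1417355} + \frac{66356}{- \frac{296779818852613}{3072221460}} = \frac{8}{1417355} + 66356 \left(- \frac{3072221460}{296779818852613}\right) = \frac{8}{1417355} - \frac{203860327199760}{296779818852613} = - \frac{288940079819665013896}{420642360149845298615}$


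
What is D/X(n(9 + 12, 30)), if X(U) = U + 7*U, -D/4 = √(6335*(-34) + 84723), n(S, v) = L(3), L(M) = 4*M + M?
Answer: -I*√130667/30 ≈ -12.049*I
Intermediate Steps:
L(M) = 5*M
n(S, v) = 15 (n(S, v) = 5*3 = 15)
D = -4*I*√130667 (D = -4*√(6335*(-34) + 84723) = -4*√(-215390 + 84723) = -4*I*√130667 ≈ -1445.9*I)
X(U) = 8*U
D/X(n(9 + 12, 30)) = (-4*I*√130667)/((8*15)) = -4*I*√130667/120 = -4*I*√130667*(1/120) = -I*√130667/30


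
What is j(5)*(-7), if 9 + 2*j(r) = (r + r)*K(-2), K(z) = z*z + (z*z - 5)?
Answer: -147/2 ≈ -73.500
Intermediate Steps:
K(z) = -5 + 2*z**2 (K(z) = z**2 + (z**2 - 5) = z**2 + (-5 + z**2) = -5 + 2*z**2)
j(r) = -9/2 + 3*r (j(r) = -9/2 + ((r + r)*(-5 + 2*(-2)**2))/2 = -9/2 + ((2*r)*(-5 + 2*4))/2 = -9/2 + ((2*r)*(-5 + 8))/2 = -9/2 + ((2*r)*3)/2 = -9/2 + (6*r)/2 = -9/2 + 3*r)
j(5)*(-7) = (-9/2 + 3*5)*(-7) = (-9/2 + 15)*(-7) = (21/2)*(-7) = -147/2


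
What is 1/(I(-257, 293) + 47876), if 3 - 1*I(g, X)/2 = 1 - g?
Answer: 1/47366 ≈ 2.1112e-5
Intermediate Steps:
I(g, X) = 4 + 2*g (I(g, X) = 6 - 2*(1 - g) = 6 + (-2 + 2*g) = 4 + 2*g)
1/(I(-257, 293) + 47876) = 1/((4 + 2*(-257)) + 47876) = 1/((4 - 514) + 47876) = 1/(-510 + 47876) = 1/47366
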